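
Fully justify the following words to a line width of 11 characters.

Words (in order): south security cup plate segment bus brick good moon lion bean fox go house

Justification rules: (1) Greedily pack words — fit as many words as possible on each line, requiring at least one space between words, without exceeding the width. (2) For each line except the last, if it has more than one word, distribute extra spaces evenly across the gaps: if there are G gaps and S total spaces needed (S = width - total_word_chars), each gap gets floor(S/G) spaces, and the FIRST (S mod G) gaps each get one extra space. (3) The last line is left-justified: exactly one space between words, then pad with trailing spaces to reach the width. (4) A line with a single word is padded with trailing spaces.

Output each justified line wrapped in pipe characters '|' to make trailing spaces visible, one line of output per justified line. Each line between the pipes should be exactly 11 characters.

Line 1: ['south'] (min_width=5, slack=6)
Line 2: ['security'] (min_width=8, slack=3)
Line 3: ['cup', 'plate'] (min_width=9, slack=2)
Line 4: ['segment', 'bus'] (min_width=11, slack=0)
Line 5: ['brick', 'good'] (min_width=10, slack=1)
Line 6: ['moon', 'lion'] (min_width=9, slack=2)
Line 7: ['bean', 'fox', 'go'] (min_width=11, slack=0)
Line 8: ['house'] (min_width=5, slack=6)

Answer: |south      |
|security   |
|cup   plate|
|segment bus|
|brick  good|
|moon   lion|
|bean fox go|
|house      |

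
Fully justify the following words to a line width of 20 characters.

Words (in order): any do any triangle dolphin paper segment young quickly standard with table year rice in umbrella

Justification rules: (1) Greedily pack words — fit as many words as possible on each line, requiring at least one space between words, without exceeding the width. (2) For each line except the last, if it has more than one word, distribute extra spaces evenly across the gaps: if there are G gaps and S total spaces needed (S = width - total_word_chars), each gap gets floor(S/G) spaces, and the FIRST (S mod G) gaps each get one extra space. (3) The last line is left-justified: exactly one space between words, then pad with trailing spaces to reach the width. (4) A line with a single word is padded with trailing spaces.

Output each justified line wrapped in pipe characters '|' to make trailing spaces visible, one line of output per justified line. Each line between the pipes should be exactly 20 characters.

Answer: |any  do any triangle|
|dolphin        paper|
|segment        young|
|quickly     standard|
|with table year rice|
|in umbrella         |

Derivation:
Line 1: ['any', 'do', 'any', 'triangle'] (min_width=19, slack=1)
Line 2: ['dolphin', 'paper'] (min_width=13, slack=7)
Line 3: ['segment', 'young'] (min_width=13, slack=7)
Line 4: ['quickly', 'standard'] (min_width=16, slack=4)
Line 5: ['with', 'table', 'year', 'rice'] (min_width=20, slack=0)
Line 6: ['in', 'umbrella'] (min_width=11, slack=9)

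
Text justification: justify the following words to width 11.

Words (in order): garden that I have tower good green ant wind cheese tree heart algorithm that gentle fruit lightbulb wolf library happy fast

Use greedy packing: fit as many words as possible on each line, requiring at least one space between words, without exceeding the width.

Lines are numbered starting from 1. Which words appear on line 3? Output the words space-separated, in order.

Answer: tower good

Derivation:
Line 1: ['garden', 'that'] (min_width=11, slack=0)
Line 2: ['I', 'have'] (min_width=6, slack=5)
Line 3: ['tower', 'good'] (min_width=10, slack=1)
Line 4: ['green', 'ant'] (min_width=9, slack=2)
Line 5: ['wind', 'cheese'] (min_width=11, slack=0)
Line 6: ['tree', 'heart'] (min_width=10, slack=1)
Line 7: ['algorithm'] (min_width=9, slack=2)
Line 8: ['that', 'gentle'] (min_width=11, slack=0)
Line 9: ['fruit'] (min_width=5, slack=6)
Line 10: ['lightbulb'] (min_width=9, slack=2)
Line 11: ['wolf'] (min_width=4, slack=7)
Line 12: ['library'] (min_width=7, slack=4)
Line 13: ['happy', 'fast'] (min_width=10, slack=1)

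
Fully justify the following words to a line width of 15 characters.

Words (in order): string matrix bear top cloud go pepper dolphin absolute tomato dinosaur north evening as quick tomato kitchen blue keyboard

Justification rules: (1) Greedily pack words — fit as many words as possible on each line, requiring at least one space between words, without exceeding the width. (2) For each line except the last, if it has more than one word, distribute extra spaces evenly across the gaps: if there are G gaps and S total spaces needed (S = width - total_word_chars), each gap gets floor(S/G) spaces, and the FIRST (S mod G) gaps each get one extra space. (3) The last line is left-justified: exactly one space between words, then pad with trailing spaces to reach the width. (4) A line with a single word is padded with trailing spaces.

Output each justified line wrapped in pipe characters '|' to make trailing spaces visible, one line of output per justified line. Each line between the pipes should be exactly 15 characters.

Answer: |string   matrix|
|bear  top cloud|
|go       pepper|
|dolphin        |
|absolute tomato|
|dinosaur  north|
|evening      as|
|quick    tomato|
|kitchen    blue|
|keyboard       |

Derivation:
Line 1: ['string', 'matrix'] (min_width=13, slack=2)
Line 2: ['bear', 'top', 'cloud'] (min_width=14, slack=1)
Line 3: ['go', 'pepper'] (min_width=9, slack=6)
Line 4: ['dolphin'] (min_width=7, slack=8)
Line 5: ['absolute', 'tomato'] (min_width=15, slack=0)
Line 6: ['dinosaur', 'north'] (min_width=14, slack=1)
Line 7: ['evening', 'as'] (min_width=10, slack=5)
Line 8: ['quick', 'tomato'] (min_width=12, slack=3)
Line 9: ['kitchen', 'blue'] (min_width=12, slack=3)
Line 10: ['keyboard'] (min_width=8, slack=7)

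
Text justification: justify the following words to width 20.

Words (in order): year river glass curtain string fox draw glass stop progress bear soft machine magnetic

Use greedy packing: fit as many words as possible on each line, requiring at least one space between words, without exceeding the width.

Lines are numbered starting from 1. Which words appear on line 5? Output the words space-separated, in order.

Answer: machine magnetic

Derivation:
Line 1: ['year', 'river', 'glass'] (min_width=16, slack=4)
Line 2: ['curtain', 'string', 'fox'] (min_width=18, slack=2)
Line 3: ['draw', 'glass', 'stop'] (min_width=15, slack=5)
Line 4: ['progress', 'bear', 'soft'] (min_width=18, slack=2)
Line 5: ['machine', 'magnetic'] (min_width=16, slack=4)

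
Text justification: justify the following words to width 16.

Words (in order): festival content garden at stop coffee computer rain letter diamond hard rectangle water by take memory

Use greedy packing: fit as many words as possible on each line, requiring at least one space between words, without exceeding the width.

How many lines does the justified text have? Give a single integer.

Line 1: ['festival', 'content'] (min_width=16, slack=0)
Line 2: ['garden', 'at', 'stop'] (min_width=14, slack=2)
Line 3: ['coffee', 'computer'] (min_width=15, slack=1)
Line 4: ['rain', 'letter'] (min_width=11, slack=5)
Line 5: ['diamond', 'hard'] (min_width=12, slack=4)
Line 6: ['rectangle', 'water'] (min_width=15, slack=1)
Line 7: ['by', 'take', 'memory'] (min_width=14, slack=2)
Total lines: 7

Answer: 7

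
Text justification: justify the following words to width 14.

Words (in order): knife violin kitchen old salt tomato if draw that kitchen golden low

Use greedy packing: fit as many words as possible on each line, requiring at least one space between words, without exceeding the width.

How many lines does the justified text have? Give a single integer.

Answer: 6

Derivation:
Line 1: ['knife', 'violin'] (min_width=12, slack=2)
Line 2: ['kitchen', 'old'] (min_width=11, slack=3)
Line 3: ['salt', 'tomato', 'if'] (min_width=14, slack=0)
Line 4: ['draw', 'that'] (min_width=9, slack=5)
Line 5: ['kitchen', 'golden'] (min_width=14, slack=0)
Line 6: ['low'] (min_width=3, slack=11)
Total lines: 6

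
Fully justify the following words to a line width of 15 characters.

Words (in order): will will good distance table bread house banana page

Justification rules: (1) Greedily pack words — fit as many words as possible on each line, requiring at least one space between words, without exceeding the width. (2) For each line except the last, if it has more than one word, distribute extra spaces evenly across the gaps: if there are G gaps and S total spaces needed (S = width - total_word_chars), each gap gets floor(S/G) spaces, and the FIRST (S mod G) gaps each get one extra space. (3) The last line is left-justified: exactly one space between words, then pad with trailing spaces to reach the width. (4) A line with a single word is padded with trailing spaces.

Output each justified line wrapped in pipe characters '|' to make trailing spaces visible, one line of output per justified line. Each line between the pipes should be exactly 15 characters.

Line 1: ['will', 'will', 'good'] (min_width=14, slack=1)
Line 2: ['distance', 'table'] (min_width=14, slack=1)
Line 3: ['bread', 'house'] (min_width=11, slack=4)
Line 4: ['banana', 'page'] (min_width=11, slack=4)

Answer: |will  will good|
|distance  table|
|bread     house|
|banana page    |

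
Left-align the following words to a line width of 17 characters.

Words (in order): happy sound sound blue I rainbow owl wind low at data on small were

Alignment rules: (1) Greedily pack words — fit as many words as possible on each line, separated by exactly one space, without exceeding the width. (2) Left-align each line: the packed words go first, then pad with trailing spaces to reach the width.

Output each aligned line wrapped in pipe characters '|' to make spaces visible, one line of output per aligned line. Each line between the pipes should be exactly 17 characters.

Line 1: ['happy', 'sound', 'sound'] (min_width=17, slack=0)
Line 2: ['blue', 'I', 'rainbow'] (min_width=14, slack=3)
Line 3: ['owl', 'wind', 'low', 'at'] (min_width=15, slack=2)
Line 4: ['data', 'on', 'small'] (min_width=13, slack=4)
Line 5: ['were'] (min_width=4, slack=13)

Answer: |happy sound sound|
|blue I rainbow   |
|owl wind low at  |
|data on small    |
|were             |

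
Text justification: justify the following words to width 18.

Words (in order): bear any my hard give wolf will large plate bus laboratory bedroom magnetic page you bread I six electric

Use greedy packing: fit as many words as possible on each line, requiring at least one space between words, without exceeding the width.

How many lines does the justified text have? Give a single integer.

Line 1: ['bear', 'any', 'my', 'hard'] (min_width=16, slack=2)
Line 2: ['give', 'wolf', 'will'] (min_width=14, slack=4)
Line 3: ['large', 'plate', 'bus'] (min_width=15, slack=3)
Line 4: ['laboratory', 'bedroom'] (min_width=18, slack=0)
Line 5: ['magnetic', 'page', 'you'] (min_width=17, slack=1)
Line 6: ['bread', 'I', 'six'] (min_width=11, slack=7)
Line 7: ['electric'] (min_width=8, slack=10)
Total lines: 7

Answer: 7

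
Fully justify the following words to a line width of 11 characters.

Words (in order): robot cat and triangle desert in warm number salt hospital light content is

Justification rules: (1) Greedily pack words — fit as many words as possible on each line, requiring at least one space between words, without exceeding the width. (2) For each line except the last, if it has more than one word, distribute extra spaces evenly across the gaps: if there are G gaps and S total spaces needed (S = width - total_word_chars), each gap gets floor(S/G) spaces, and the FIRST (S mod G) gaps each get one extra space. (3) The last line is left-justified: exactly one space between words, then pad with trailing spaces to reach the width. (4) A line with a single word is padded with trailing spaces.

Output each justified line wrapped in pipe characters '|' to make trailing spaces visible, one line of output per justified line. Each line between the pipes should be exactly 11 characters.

Line 1: ['robot', 'cat'] (min_width=9, slack=2)
Line 2: ['and'] (min_width=3, slack=8)
Line 3: ['triangle'] (min_width=8, slack=3)
Line 4: ['desert', 'in'] (min_width=9, slack=2)
Line 5: ['warm', 'number'] (min_width=11, slack=0)
Line 6: ['salt'] (min_width=4, slack=7)
Line 7: ['hospital'] (min_width=8, slack=3)
Line 8: ['light'] (min_width=5, slack=6)
Line 9: ['content', 'is'] (min_width=10, slack=1)

Answer: |robot   cat|
|and        |
|triangle   |
|desert   in|
|warm number|
|salt       |
|hospital   |
|light      |
|content is |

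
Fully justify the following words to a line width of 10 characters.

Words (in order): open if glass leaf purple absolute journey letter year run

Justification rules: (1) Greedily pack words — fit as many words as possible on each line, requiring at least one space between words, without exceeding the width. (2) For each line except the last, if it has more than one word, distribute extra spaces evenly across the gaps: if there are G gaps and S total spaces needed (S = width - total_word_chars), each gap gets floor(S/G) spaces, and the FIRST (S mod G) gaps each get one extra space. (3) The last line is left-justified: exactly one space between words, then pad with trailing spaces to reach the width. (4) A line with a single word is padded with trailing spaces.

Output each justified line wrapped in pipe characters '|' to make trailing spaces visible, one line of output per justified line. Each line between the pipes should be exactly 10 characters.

Line 1: ['open', 'if'] (min_width=7, slack=3)
Line 2: ['glass', 'leaf'] (min_width=10, slack=0)
Line 3: ['purple'] (min_width=6, slack=4)
Line 4: ['absolute'] (min_width=8, slack=2)
Line 5: ['journey'] (min_width=7, slack=3)
Line 6: ['letter'] (min_width=6, slack=4)
Line 7: ['year', 'run'] (min_width=8, slack=2)

Answer: |open    if|
|glass leaf|
|purple    |
|absolute  |
|journey   |
|letter    |
|year run  |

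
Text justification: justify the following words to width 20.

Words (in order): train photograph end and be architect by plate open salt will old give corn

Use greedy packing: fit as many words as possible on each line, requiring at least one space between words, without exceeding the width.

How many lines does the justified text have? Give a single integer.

Answer: 4

Derivation:
Line 1: ['train', 'photograph', 'end'] (min_width=20, slack=0)
Line 2: ['and', 'be', 'architect', 'by'] (min_width=19, slack=1)
Line 3: ['plate', 'open', 'salt', 'will'] (min_width=20, slack=0)
Line 4: ['old', 'give', 'corn'] (min_width=13, slack=7)
Total lines: 4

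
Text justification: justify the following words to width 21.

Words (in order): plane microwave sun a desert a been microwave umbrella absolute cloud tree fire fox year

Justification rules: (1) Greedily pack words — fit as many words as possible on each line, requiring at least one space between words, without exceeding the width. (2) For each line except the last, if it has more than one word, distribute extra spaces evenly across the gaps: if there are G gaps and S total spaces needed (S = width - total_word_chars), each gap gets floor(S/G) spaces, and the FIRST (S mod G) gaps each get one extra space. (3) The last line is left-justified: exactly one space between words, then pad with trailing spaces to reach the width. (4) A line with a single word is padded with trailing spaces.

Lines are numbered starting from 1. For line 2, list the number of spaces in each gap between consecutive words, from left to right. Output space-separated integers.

Answer: 5 5

Derivation:
Line 1: ['plane', 'microwave', 'sun', 'a'] (min_width=21, slack=0)
Line 2: ['desert', 'a', 'been'] (min_width=13, slack=8)
Line 3: ['microwave', 'umbrella'] (min_width=18, slack=3)
Line 4: ['absolute', 'cloud', 'tree'] (min_width=19, slack=2)
Line 5: ['fire', 'fox', 'year'] (min_width=13, slack=8)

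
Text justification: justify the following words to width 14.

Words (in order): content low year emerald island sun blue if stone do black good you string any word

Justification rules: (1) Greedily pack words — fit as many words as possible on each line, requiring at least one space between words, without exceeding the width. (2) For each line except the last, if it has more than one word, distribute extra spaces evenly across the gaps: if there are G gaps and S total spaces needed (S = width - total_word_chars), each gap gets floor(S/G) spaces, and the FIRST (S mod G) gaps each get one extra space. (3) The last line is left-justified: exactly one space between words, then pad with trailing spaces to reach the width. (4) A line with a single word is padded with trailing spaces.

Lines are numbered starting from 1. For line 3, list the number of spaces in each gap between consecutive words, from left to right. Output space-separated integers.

Line 1: ['content', 'low'] (min_width=11, slack=3)
Line 2: ['year', 'emerald'] (min_width=12, slack=2)
Line 3: ['island', 'sun'] (min_width=10, slack=4)
Line 4: ['blue', 'if', 'stone'] (min_width=13, slack=1)
Line 5: ['do', 'black', 'good'] (min_width=13, slack=1)
Line 6: ['you', 'string', 'any'] (min_width=14, slack=0)
Line 7: ['word'] (min_width=4, slack=10)

Answer: 5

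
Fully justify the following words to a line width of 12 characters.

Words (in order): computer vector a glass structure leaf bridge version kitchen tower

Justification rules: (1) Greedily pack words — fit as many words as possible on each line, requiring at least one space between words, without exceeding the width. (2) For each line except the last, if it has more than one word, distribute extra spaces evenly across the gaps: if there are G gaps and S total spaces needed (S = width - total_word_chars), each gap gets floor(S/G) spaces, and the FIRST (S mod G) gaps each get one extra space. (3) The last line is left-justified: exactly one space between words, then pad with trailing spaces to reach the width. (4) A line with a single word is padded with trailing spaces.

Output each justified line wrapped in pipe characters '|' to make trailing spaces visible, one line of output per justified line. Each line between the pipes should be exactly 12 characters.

Answer: |computer    |
|vector     a|
|glass       |
|structure   |
|leaf  bridge|
|version     |
|kitchen     |
|tower       |

Derivation:
Line 1: ['computer'] (min_width=8, slack=4)
Line 2: ['vector', 'a'] (min_width=8, slack=4)
Line 3: ['glass'] (min_width=5, slack=7)
Line 4: ['structure'] (min_width=9, slack=3)
Line 5: ['leaf', 'bridge'] (min_width=11, slack=1)
Line 6: ['version'] (min_width=7, slack=5)
Line 7: ['kitchen'] (min_width=7, slack=5)
Line 8: ['tower'] (min_width=5, slack=7)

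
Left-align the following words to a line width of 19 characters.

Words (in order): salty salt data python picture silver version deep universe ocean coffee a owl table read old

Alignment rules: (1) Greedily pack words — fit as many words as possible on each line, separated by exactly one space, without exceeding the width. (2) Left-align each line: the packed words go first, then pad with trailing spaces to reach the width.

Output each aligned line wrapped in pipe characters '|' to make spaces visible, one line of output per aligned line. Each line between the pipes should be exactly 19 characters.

Line 1: ['salty', 'salt', 'data'] (min_width=15, slack=4)
Line 2: ['python', 'picture'] (min_width=14, slack=5)
Line 3: ['silver', 'version', 'deep'] (min_width=19, slack=0)
Line 4: ['universe', 'ocean'] (min_width=14, slack=5)
Line 5: ['coffee', 'a', 'owl', 'table'] (min_width=18, slack=1)
Line 6: ['read', 'old'] (min_width=8, slack=11)

Answer: |salty salt data    |
|python picture     |
|silver version deep|
|universe ocean     |
|coffee a owl table |
|read old           |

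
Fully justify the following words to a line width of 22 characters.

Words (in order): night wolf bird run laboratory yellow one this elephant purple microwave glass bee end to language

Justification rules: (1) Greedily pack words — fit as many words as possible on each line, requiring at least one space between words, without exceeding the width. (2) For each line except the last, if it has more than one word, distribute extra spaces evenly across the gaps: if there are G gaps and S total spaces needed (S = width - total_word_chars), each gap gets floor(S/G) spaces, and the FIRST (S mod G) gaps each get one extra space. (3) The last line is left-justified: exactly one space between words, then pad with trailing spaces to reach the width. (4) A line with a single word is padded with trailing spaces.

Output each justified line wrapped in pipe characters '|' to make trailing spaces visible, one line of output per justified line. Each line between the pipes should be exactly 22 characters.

Answer: |night  wolf  bird  run|
|laboratory  yellow one|
|this  elephant  purple|
|microwave   glass  bee|
|end to language       |

Derivation:
Line 1: ['night', 'wolf', 'bird', 'run'] (min_width=19, slack=3)
Line 2: ['laboratory', 'yellow', 'one'] (min_width=21, slack=1)
Line 3: ['this', 'elephant', 'purple'] (min_width=20, slack=2)
Line 4: ['microwave', 'glass', 'bee'] (min_width=19, slack=3)
Line 5: ['end', 'to', 'language'] (min_width=15, slack=7)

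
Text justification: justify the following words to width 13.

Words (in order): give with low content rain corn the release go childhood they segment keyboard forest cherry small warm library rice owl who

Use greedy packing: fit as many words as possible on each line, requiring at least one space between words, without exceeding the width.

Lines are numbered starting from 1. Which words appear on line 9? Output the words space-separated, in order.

Line 1: ['give', 'with', 'low'] (min_width=13, slack=0)
Line 2: ['content', 'rain'] (min_width=12, slack=1)
Line 3: ['corn', 'the'] (min_width=8, slack=5)
Line 4: ['release', 'go'] (min_width=10, slack=3)
Line 5: ['childhood'] (min_width=9, slack=4)
Line 6: ['they', 'segment'] (min_width=12, slack=1)
Line 7: ['keyboard'] (min_width=8, slack=5)
Line 8: ['forest', 'cherry'] (min_width=13, slack=0)
Line 9: ['small', 'warm'] (min_width=10, slack=3)
Line 10: ['library', 'rice'] (min_width=12, slack=1)
Line 11: ['owl', 'who'] (min_width=7, slack=6)

Answer: small warm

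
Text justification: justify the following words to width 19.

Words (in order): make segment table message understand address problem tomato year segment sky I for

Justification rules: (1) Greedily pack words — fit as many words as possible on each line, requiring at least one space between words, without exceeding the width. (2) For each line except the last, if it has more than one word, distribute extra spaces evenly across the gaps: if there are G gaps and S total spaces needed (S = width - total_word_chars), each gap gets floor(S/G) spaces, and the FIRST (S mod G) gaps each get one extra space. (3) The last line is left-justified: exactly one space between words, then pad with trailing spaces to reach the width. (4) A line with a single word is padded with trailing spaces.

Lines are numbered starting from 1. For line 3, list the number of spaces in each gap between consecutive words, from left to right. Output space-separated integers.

Line 1: ['make', 'segment', 'table'] (min_width=18, slack=1)
Line 2: ['message', 'understand'] (min_width=18, slack=1)
Line 3: ['address', 'problem'] (min_width=15, slack=4)
Line 4: ['tomato', 'year', 'segment'] (min_width=19, slack=0)
Line 5: ['sky', 'I', 'for'] (min_width=9, slack=10)

Answer: 5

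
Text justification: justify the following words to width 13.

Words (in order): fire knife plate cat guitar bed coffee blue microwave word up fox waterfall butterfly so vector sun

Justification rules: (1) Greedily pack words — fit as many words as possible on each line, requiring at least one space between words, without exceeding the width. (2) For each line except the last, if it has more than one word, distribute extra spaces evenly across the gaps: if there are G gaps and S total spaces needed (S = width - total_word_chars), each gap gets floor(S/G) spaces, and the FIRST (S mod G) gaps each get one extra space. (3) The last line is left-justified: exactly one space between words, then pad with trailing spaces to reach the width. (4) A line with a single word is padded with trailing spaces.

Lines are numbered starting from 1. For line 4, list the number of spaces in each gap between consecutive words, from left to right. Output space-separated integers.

Line 1: ['fire', 'knife'] (min_width=10, slack=3)
Line 2: ['plate', 'cat'] (min_width=9, slack=4)
Line 3: ['guitar', 'bed'] (min_width=10, slack=3)
Line 4: ['coffee', 'blue'] (min_width=11, slack=2)
Line 5: ['microwave'] (min_width=9, slack=4)
Line 6: ['word', 'up', 'fox'] (min_width=11, slack=2)
Line 7: ['waterfall'] (min_width=9, slack=4)
Line 8: ['butterfly', 'so'] (min_width=12, slack=1)
Line 9: ['vector', 'sun'] (min_width=10, slack=3)

Answer: 3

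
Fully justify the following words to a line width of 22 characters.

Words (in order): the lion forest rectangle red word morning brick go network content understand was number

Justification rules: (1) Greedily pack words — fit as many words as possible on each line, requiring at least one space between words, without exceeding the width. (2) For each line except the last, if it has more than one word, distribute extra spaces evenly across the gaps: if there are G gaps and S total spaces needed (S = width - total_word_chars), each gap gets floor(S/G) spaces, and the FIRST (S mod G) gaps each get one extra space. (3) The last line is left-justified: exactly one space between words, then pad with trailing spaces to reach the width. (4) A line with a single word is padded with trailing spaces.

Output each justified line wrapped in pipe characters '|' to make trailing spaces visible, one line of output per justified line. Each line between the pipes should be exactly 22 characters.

Answer: |the     lion    forest|
|rectangle   red   word|
|morning    brick    go|
|network        content|
|understand was number |

Derivation:
Line 1: ['the', 'lion', 'forest'] (min_width=15, slack=7)
Line 2: ['rectangle', 'red', 'word'] (min_width=18, slack=4)
Line 3: ['morning', 'brick', 'go'] (min_width=16, slack=6)
Line 4: ['network', 'content'] (min_width=15, slack=7)
Line 5: ['understand', 'was', 'number'] (min_width=21, slack=1)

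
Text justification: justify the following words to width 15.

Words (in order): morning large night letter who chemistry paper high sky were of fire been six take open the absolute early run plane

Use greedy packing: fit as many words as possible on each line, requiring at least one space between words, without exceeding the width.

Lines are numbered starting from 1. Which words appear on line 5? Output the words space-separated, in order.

Answer: were of fire

Derivation:
Line 1: ['morning', 'large'] (min_width=13, slack=2)
Line 2: ['night', 'letter'] (min_width=12, slack=3)
Line 3: ['who', 'chemistry'] (min_width=13, slack=2)
Line 4: ['paper', 'high', 'sky'] (min_width=14, slack=1)
Line 5: ['were', 'of', 'fire'] (min_width=12, slack=3)
Line 6: ['been', 'six', 'take'] (min_width=13, slack=2)
Line 7: ['open', 'the'] (min_width=8, slack=7)
Line 8: ['absolute', 'early'] (min_width=14, slack=1)
Line 9: ['run', 'plane'] (min_width=9, slack=6)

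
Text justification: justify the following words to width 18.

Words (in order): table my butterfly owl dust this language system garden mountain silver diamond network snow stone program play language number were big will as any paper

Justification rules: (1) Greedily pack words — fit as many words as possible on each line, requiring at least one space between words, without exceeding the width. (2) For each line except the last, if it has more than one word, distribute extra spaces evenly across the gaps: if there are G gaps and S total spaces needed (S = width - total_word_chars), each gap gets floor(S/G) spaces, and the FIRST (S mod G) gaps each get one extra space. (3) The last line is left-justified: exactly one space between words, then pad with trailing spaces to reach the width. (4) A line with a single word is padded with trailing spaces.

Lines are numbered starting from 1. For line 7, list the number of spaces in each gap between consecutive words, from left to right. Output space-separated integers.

Line 1: ['table', 'my', 'butterfly'] (min_width=18, slack=0)
Line 2: ['owl', 'dust', 'this'] (min_width=13, slack=5)
Line 3: ['language', 'system'] (min_width=15, slack=3)
Line 4: ['garden', 'mountain'] (min_width=15, slack=3)
Line 5: ['silver', 'diamond'] (min_width=14, slack=4)
Line 6: ['network', 'snow', 'stone'] (min_width=18, slack=0)
Line 7: ['program', 'play'] (min_width=12, slack=6)
Line 8: ['language', 'number'] (min_width=15, slack=3)
Line 9: ['were', 'big', 'will', 'as'] (min_width=16, slack=2)
Line 10: ['any', 'paper'] (min_width=9, slack=9)

Answer: 7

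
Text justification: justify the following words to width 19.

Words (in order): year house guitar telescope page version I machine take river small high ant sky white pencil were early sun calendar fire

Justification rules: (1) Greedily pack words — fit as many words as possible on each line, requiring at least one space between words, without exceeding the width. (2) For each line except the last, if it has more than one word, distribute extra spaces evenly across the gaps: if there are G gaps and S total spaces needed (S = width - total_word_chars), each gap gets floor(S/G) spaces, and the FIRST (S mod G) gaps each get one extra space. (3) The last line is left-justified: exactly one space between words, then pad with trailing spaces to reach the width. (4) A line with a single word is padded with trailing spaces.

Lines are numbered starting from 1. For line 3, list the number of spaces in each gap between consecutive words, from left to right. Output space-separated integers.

Answer: 2 2

Derivation:
Line 1: ['year', 'house', 'guitar'] (min_width=17, slack=2)
Line 2: ['telescope', 'page'] (min_width=14, slack=5)
Line 3: ['version', 'I', 'machine'] (min_width=17, slack=2)
Line 4: ['take', 'river', 'small'] (min_width=16, slack=3)
Line 5: ['high', 'ant', 'sky', 'white'] (min_width=18, slack=1)
Line 6: ['pencil', 'were', 'early'] (min_width=17, slack=2)
Line 7: ['sun', 'calendar', 'fire'] (min_width=17, slack=2)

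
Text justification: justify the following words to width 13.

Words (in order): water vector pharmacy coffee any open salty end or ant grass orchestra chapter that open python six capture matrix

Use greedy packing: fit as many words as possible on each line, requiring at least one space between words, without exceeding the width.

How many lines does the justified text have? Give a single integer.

Answer: 11

Derivation:
Line 1: ['water', 'vector'] (min_width=12, slack=1)
Line 2: ['pharmacy'] (min_width=8, slack=5)
Line 3: ['coffee', 'any'] (min_width=10, slack=3)
Line 4: ['open', 'salty'] (min_width=10, slack=3)
Line 5: ['end', 'or', 'ant'] (min_width=10, slack=3)
Line 6: ['grass'] (min_width=5, slack=8)
Line 7: ['orchestra'] (min_width=9, slack=4)
Line 8: ['chapter', 'that'] (min_width=12, slack=1)
Line 9: ['open', 'python'] (min_width=11, slack=2)
Line 10: ['six', 'capture'] (min_width=11, slack=2)
Line 11: ['matrix'] (min_width=6, slack=7)
Total lines: 11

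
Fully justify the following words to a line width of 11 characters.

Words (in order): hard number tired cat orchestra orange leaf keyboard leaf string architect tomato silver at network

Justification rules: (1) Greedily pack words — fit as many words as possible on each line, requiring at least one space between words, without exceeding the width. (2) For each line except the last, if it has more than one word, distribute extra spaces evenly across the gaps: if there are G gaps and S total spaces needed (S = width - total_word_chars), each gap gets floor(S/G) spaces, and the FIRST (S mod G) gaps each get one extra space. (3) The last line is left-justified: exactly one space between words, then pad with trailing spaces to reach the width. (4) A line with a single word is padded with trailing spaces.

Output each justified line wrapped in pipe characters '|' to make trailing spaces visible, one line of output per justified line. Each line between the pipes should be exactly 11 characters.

Line 1: ['hard', 'number'] (min_width=11, slack=0)
Line 2: ['tired', 'cat'] (min_width=9, slack=2)
Line 3: ['orchestra'] (min_width=9, slack=2)
Line 4: ['orange', 'leaf'] (min_width=11, slack=0)
Line 5: ['keyboard'] (min_width=8, slack=3)
Line 6: ['leaf', 'string'] (min_width=11, slack=0)
Line 7: ['architect'] (min_width=9, slack=2)
Line 8: ['tomato'] (min_width=6, slack=5)
Line 9: ['silver', 'at'] (min_width=9, slack=2)
Line 10: ['network'] (min_width=7, slack=4)

Answer: |hard number|
|tired   cat|
|orchestra  |
|orange leaf|
|keyboard   |
|leaf string|
|architect  |
|tomato     |
|silver   at|
|network    |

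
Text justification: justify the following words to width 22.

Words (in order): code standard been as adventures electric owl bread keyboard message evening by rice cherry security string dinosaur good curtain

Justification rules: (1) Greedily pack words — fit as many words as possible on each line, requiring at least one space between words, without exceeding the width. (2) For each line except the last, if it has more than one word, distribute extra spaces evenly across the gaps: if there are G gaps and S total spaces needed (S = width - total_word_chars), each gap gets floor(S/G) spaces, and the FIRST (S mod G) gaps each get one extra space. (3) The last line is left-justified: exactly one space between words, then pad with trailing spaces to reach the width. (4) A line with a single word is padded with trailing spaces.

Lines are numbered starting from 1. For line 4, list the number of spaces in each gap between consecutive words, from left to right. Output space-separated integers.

Line 1: ['code', 'standard', 'been', 'as'] (min_width=21, slack=1)
Line 2: ['adventures', 'electric'] (min_width=19, slack=3)
Line 3: ['owl', 'bread', 'keyboard'] (min_width=18, slack=4)
Line 4: ['message', 'evening', 'by'] (min_width=18, slack=4)
Line 5: ['rice', 'cherry', 'security'] (min_width=20, slack=2)
Line 6: ['string', 'dinosaur', 'good'] (min_width=20, slack=2)
Line 7: ['curtain'] (min_width=7, slack=15)

Answer: 3 3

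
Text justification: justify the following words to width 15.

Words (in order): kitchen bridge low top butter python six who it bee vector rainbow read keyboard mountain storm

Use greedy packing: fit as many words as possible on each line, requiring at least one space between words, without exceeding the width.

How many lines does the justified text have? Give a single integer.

Answer: 7

Derivation:
Line 1: ['kitchen', 'bridge'] (min_width=14, slack=1)
Line 2: ['low', 'top', 'butter'] (min_width=14, slack=1)
Line 3: ['python', 'six', 'who'] (min_width=14, slack=1)
Line 4: ['it', 'bee', 'vector'] (min_width=13, slack=2)
Line 5: ['rainbow', 'read'] (min_width=12, slack=3)
Line 6: ['keyboard'] (min_width=8, slack=7)
Line 7: ['mountain', 'storm'] (min_width=14, slack=1)
Total lines: 7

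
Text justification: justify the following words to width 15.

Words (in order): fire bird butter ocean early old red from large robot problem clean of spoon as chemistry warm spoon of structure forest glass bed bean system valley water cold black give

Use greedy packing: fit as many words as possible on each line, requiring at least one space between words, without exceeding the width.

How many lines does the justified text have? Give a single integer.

Answer: 13

Derivation:
Line 1: ['fire', 'bird'] (min_width=9, slack=6)
Line 2: ['butter', 'ocean'] (min_width=12, slack=3)
Line 3: ['early', 'old', 'red'] (min_width=13, slack=2)
Line 4: ['from', 'large'] (min_width=10, slack=5)
Line 5: ['robot', 'problem'] (min_width=13, slack=2)
Line 6: ['clean', 'of', 'spoon'] (min_width=14, slack=1)
Line 7: ['as', 'chemistry'] (min_width=12, slack=3)
Line 8: ['warm', 'spoon', 'of'] (min_width=13, slack=2)
Line 9: ['structure'] (min_width=9, slack=6)
Line 10: ['forest', 'glass'] (min_width=12, slack=3)
Line 11: ['bed', 'bean', 'system'] (min_width=15, slack=0)
Line 12: ['valley', 'water'] (min_width=12, slack=3)
Line 13: ['cold', 'black', 'give'] (min_width=15, slack=0)
Total lines: 13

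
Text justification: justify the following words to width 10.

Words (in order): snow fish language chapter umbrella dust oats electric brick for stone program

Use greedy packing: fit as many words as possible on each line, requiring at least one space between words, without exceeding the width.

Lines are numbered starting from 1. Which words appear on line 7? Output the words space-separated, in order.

Answer: brick for

Derivation:
Line 1: ['snow', 'fish'] (min_width=9, slack=1)
Line 2: ['language'] (min_width=8, slack=2)
Line 3: ['chapter'] (min_width=7, slack=3)
Line 4: ['umbrella'] (min_width=8, slack=2)
Line 5: ['dust', 'oats'] (min_width=9, slack=1)
Line 6: ['electric'] (min_width=8, slack=2)
Line 7: ['brick', 'for'] (min_width=9, slack=1)
Line 8: ['stone'] (min_width=5, slack=5)
Line 9: ['program'] (min_width=7, slack=3)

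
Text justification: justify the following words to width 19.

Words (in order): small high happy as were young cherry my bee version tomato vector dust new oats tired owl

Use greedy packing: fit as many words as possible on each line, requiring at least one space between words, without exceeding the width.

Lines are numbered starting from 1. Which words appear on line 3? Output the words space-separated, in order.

Answer: my bee version

Derivation:
Line 1: ['small', 'high', 'happy', 'as'] (min_width=19, slack=0)
Line 2: ['were', 'young', 'cherry'] (min_width=17, slack=2)
Line 3: ['my', 'bee', 'version'] (min_width=14, slack=5)
Line 4: ['tomato', 'vector', 'dust'] (min_width=18, slack=1)
Line 5: ['new', 'oats', 'tired', 'owl'] (min_width=18, slack=1)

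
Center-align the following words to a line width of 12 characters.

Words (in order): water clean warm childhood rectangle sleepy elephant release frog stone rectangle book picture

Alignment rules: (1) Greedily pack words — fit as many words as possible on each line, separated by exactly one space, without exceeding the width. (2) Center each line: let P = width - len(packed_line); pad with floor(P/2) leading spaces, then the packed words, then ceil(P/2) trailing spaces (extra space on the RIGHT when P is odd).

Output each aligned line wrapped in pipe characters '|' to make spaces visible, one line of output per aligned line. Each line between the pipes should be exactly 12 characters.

Line 1: ['water', 'clean'] (min_width=11, slack=1)
Line 2: ['warm'] (min_width=4, slack=8)
Line 3: ['childhood'] (min_width=9, slack=3)
Line 4: ['rectangle'] (min_width=9, slack=3)
Line 5: ['sleepy'] (min_width=6, slack=6)
Line 6: ['elephant'] (min_width=8, slack=4)
Line 7: ['release', 'frog'] (min_width=12, slack=0)
Line 8: ['stone'] (min_width=5, slack=7)
Line 9: ['rectangle'] (min_width=9, slack=3)
Line 10: ['book', 'picture'] (min_width=12, slack=0)

Answer: |water clean |
|    warm    |
| childhood  |
| rectangle  |
|   sleepy   |
|  elephant  |
|release frog|
|   stone    |
| rectangle  |
|book picture|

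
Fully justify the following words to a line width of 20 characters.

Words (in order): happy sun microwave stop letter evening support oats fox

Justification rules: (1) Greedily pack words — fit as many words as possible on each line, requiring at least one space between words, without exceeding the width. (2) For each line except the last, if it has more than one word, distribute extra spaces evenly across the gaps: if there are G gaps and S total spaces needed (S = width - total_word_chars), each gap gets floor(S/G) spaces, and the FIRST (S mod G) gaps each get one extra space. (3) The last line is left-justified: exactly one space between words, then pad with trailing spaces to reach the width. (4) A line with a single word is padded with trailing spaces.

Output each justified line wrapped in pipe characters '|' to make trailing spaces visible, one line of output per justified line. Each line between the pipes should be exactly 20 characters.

Line 1: ['happy', 'sun', 'microwave'] (min_width=19, slack=1)
Line 2: ['stop', 'letter', 'evening'] (min_width=19, slack=1)
Line 3: ['support', 'oats', 'fox'] (min_width=16, slack=4)

Answer: |happy  sun microwave|
|stop  letter evening|
|support oats fox    |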